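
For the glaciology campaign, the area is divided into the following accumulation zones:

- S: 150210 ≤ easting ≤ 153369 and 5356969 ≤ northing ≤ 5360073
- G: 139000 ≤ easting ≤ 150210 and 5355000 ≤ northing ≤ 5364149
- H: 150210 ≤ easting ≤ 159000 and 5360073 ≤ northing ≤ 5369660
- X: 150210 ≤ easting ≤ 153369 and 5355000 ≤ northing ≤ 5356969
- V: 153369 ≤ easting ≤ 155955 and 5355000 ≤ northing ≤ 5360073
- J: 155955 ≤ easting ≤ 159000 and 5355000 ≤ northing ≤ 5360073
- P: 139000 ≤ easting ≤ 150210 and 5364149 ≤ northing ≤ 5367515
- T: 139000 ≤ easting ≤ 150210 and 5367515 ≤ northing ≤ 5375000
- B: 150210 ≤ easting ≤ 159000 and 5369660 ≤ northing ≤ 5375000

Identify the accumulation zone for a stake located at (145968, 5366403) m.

P

The point has easting = 145968 and northing = 5366403.
Only P satisfies 139000 ≤ easting ≤ 150210 and 5364149 ≤ northing ≤ 5367515.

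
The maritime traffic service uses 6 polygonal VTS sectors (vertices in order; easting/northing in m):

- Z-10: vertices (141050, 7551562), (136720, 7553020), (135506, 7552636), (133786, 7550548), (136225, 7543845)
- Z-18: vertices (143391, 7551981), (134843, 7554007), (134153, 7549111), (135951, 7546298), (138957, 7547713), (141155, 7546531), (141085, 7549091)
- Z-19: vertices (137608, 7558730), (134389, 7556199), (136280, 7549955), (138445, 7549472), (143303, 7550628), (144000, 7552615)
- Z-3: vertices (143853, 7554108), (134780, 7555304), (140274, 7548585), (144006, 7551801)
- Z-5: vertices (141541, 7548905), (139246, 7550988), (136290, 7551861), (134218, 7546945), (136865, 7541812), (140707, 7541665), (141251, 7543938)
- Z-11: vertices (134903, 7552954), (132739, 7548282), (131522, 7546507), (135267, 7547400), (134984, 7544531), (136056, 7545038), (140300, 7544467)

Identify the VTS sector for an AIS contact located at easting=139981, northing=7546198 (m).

Z-5

Cast a ray rightward from (139981, 7546198). For each polygon, the edges (by vertex number in listed order) whose endpoints lie on opposite sides of northing = 7546198, where each meets that height, and whether that is right or left of the point:
Z-10: 4–5 at easting≈135368.8 (left), 5–1 at easting≈137696.2 (left) → 0 crossings.
Z-18: no edge straddles that height → 0 crossings.
Z-19: no edge straddles that height → 0 crossings.
Z-3: no edge straddles that height → 0 crossings.
Z-5: 4–5 at easting≈134603.2 (left), 7–1 at easting≈141383.0 (right) → 1 crossing.
Z-11: 4–5 at easting≈135148.4 (left), 7–1 at easting≈139199.2 (left) → 0 crossings.
Only Z-5 has an odd count, so the point is inside Z-5.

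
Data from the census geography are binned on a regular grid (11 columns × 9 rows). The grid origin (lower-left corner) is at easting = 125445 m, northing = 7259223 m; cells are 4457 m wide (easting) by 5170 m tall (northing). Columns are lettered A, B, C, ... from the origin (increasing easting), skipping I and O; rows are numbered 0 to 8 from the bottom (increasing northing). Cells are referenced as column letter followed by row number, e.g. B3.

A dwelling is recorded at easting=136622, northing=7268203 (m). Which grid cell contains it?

Column index: ⌊(136622 − 125445) / 4457⌋ = ⌊2.508⌋ = 2 → column C
Row offset from origin: ⌊(7268203 − 7259223) / 5170⌋ = ⌊1.737⌋ = 1 → row 1

C1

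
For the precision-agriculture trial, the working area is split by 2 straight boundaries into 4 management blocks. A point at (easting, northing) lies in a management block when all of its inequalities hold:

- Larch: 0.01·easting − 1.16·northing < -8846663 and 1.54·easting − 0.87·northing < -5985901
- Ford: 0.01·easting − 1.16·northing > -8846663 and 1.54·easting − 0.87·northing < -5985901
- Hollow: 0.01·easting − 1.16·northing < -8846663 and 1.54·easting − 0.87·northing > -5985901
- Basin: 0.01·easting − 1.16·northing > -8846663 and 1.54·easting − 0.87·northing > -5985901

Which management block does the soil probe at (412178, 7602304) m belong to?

Basin

0.01·412178 − 1.16·7602304 = -8814550.860, which is > -8846663
1.54·412178 − 0.87·7602304 = -5979250.360, which is > -5985901
This sign pattern matches Basin.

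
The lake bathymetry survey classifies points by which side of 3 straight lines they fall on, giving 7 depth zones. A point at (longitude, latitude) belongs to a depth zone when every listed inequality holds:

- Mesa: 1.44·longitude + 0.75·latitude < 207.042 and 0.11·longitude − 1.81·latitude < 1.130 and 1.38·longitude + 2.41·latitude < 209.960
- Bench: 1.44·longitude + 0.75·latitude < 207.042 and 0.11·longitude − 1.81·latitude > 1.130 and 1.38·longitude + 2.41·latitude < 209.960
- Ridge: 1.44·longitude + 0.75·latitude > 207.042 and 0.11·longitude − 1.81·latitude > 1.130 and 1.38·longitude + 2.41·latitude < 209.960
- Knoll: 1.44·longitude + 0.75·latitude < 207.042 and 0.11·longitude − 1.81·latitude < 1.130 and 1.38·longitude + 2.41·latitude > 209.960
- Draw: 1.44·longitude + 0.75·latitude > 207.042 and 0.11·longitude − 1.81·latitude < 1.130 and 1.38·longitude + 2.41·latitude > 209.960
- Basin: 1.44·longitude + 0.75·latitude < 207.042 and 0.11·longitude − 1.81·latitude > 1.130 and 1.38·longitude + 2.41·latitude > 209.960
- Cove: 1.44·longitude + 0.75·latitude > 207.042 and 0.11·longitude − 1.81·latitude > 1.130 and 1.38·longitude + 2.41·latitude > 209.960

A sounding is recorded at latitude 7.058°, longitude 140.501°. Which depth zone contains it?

1.44·140.501 + 0.75·7.058 = 207.615, which is > 207.042
0.11·140.501 − 1.81·7.058 = 2.680, which is > 1.130
1.38·140.501 + 2.41·7.058 = 210.901, which is > 209.960
This sign pattern matches Cove.

Cove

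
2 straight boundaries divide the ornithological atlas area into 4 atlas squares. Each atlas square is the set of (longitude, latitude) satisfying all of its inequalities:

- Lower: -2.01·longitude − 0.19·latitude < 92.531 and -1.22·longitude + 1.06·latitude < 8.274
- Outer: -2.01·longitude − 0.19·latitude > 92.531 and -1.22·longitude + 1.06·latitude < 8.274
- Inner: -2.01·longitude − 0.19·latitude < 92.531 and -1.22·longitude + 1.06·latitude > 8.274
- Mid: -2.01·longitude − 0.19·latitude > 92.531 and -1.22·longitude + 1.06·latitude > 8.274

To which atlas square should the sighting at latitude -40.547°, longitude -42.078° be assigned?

-2.01·-42.078 − 0.19·-40.547 = 92.281, which is < 92.531
-1.22·-42.078 + 1.06·-40.547 = 8.355, which is > 8.274
This sign pattern matches Inner.

Inner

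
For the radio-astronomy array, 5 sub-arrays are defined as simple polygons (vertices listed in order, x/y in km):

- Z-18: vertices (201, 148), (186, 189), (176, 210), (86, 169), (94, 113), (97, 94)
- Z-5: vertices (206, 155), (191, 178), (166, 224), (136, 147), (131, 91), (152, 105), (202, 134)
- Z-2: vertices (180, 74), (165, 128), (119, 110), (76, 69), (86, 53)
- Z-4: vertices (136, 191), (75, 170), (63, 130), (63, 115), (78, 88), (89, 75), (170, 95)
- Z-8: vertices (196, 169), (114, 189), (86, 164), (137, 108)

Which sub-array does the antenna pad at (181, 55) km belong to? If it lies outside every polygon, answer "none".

Cast a ray rightward from (181, 55). For each polygon, the edges (by vertex number in listed order) whose endpoints lie on opposite sides of y = 55, where each meets that height, and whether that is right or left of the point:
Z-18: no edge straddles that height → 0 crossings.
Z-5: no edge straddles that height → 0 crossings.
Z-2: 4–5 at x≈84.8 (left), 5–1 at x≈95.0 (left) → 0 crossings.
Z-4: no edge straddles that height → 0 crossings.
Z-8: no edge straddles that height → 0 crossings.
All counts are even, so the point lies outside every listed polygon.

none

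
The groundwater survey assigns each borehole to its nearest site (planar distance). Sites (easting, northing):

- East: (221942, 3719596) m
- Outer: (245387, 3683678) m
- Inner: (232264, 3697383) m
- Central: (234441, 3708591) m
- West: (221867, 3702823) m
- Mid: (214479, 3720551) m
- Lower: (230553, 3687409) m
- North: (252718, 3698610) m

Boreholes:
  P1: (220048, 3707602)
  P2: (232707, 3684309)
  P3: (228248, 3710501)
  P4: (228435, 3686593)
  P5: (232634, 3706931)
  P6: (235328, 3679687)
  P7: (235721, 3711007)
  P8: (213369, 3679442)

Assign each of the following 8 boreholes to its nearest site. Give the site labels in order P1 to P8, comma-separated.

West, Lower, Central, Lower, Central, Lower, Central, Lower

P1 → West (d²=26147602.00)
P2 → Lower (d²=14249716.00)
P3 → Central (d²=42001349.00)
P4 → Lower (d²=5151780.00)
P5 → Central (d²=6020849.00)
P6 → Lower (d²=82429909.00)
P7 → Central (d²=7475456.00)
P8 → Lower (d²=358762945.00)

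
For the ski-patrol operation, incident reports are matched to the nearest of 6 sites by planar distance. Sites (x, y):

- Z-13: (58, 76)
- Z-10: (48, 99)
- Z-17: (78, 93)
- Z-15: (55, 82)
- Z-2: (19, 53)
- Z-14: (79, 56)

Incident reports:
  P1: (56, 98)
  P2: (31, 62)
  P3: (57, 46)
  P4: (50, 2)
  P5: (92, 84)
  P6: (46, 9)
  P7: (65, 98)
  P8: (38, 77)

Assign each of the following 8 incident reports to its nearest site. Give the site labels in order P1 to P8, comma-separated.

P1 → Z-10 (d²=65.00)
P2 → Z-2 (d²=225.00)
P3 → Z-14 (d²=584.00)
P4 → Z-2 (d²=3562.00)
P5 → Z-17 (d²=277.00)
P6 → Z-2 (d²=2665.00)
P7 → Z-17 (d²=194.00)
P8 → Z-15 (d²=314.00)

Z-10, Z-2, Z-14, Z-2, Z-17, Z-2, Z-17, Z-15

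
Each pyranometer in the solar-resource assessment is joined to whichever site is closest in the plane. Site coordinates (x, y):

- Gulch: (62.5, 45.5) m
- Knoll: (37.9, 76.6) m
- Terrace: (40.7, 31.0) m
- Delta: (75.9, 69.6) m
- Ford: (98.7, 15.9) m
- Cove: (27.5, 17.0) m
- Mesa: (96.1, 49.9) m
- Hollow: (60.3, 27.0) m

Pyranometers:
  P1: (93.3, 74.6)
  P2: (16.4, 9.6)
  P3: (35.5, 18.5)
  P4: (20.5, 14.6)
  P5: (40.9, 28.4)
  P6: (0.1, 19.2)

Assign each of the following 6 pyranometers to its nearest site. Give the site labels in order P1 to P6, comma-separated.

P1 → Delta (d²=327.76)
P2 → Cove (d²=177.97)
P3 → Cove (d²=66.25)
P4 → Cove (d²=54.76)
P5 → Terrace (d²=6.80)
P6 → Cove (d²=755.60)

Delta, Cove, Cove, Cove, Terrace, Cove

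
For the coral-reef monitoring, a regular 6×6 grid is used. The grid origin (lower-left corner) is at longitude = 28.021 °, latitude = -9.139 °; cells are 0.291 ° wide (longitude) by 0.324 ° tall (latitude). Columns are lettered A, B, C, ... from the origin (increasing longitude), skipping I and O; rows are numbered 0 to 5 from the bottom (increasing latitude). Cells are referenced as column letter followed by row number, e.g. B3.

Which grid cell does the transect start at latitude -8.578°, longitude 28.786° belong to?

Column index: ⌊(28.786 − 28.021) / 0.291⌋ = ⌊2.629⌋ = 2 → column C
Row offset from origin: ⌊(-8.578 − -9.139) / 0.324⌋ = ⌊1.731⌋ = 1 → row 1

C1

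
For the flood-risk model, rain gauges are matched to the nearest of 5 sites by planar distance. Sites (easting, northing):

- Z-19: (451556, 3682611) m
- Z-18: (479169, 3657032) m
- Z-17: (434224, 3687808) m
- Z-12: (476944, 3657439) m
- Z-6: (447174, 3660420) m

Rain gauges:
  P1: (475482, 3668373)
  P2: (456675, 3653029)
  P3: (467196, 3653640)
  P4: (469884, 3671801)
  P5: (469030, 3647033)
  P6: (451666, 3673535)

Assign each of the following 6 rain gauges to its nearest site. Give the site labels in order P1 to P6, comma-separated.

Z-12, Z-6, Z-12, Z-12, Z-12, Z-19

P1 → Z-12 (d²=121689800.00)
P2 → Z-6 (d²=144895882.00)
P3 → Z-12 (d²=109455905.00)
P4 → Z-12 (d²=256110644.00)
P5 → Z-12 (d²=170916232.00)
P6 → Z-19 (d²=82385876.00)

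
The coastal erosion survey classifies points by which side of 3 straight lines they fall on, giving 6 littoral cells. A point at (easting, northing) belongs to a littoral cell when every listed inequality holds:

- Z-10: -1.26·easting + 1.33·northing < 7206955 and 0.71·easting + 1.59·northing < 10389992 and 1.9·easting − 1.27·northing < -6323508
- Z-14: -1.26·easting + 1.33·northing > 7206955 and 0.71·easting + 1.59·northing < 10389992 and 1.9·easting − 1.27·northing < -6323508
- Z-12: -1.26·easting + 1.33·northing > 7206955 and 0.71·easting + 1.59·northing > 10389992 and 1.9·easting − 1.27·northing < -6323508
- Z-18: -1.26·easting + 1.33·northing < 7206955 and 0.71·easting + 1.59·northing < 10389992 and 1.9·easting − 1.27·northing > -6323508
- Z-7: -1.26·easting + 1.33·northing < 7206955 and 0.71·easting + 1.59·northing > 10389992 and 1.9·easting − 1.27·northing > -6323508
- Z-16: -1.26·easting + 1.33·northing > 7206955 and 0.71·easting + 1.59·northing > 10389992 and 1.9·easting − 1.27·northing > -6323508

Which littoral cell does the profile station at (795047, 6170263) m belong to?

-1.26·795047 + 1.33·6170263 = 7204690.570, which is < 7206955
0.71·795047 + 1.59·6170263 = 10375201.540, which is < 10389992
1.9·795047 − 1.27·6170263 = -6325644.710, which is < -6323508
This sign pattern matches Z-10.

Z-10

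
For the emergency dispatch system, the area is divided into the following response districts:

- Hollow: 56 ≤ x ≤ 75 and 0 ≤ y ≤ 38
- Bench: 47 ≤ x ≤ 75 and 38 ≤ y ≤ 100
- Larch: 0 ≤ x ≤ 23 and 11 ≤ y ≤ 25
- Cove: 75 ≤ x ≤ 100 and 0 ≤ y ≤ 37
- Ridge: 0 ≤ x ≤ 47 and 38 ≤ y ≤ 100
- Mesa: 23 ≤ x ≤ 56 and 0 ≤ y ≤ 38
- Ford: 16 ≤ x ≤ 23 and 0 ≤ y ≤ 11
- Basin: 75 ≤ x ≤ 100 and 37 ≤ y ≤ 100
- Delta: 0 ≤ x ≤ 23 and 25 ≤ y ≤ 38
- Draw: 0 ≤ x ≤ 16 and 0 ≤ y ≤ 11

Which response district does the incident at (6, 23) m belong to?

The point has x = 6 and y = 23.
Only Larch satisfies 0 ≤ x ≤ 23 and 11 ≤ y ≤ 25.

Larch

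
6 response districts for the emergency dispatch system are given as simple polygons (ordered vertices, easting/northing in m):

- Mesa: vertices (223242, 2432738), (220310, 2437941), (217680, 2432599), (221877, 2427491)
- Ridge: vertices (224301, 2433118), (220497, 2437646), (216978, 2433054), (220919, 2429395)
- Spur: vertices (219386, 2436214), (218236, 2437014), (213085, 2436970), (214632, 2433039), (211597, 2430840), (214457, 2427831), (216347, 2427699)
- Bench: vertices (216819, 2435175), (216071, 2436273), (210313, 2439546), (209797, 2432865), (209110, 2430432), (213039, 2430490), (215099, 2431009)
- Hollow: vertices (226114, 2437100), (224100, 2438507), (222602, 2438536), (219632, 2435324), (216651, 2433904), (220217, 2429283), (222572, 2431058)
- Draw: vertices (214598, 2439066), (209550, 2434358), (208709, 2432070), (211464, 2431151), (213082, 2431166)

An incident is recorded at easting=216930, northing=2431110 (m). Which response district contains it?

Cast a ray rightward from (216930, 2431110). For each polygon, the edges (by vertex number in listed order) whose endpoints lie on opposite sides of northing = 2431110, where each meets that height, and whether that is right or left of the point:
Mesa: 3–4 at easting≈218903.4 (right), 4–1 at easting≈222818.5 (right) → 2 crossings.
Ridge: 3–4 at easting≈219071.8 (right), 4–1 at easting≈222476.9 (right) → 2 crossings.
Spur: 4–5 at easting≈211969.6 (left), 7–1 at easting≈217564.4 (right) → 1 crossing.
Bench: 4–5 at easting≈209301.4 (left), 7–1 at easting≈215140.7 (left) → 0 crossings.
Hollow: 5–6 at easting≈218807.1 (right), 7–1 at easting≈222602.5 (right) → 2 crossings.
Draw: no edge straddles that height → 0 crossings.
Only Spur has an odd count, so the point is inside Spur.

Spur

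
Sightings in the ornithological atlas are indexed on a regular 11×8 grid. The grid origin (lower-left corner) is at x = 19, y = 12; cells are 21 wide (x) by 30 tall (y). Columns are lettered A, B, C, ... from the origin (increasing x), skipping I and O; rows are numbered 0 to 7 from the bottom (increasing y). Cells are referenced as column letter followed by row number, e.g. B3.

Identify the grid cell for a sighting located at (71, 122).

C3

Column index: ⌊(71 − 19) / 21⌋ = ⌊2.476⌋ = 2 → column C
Row offset from origin: ⌊(122 − 12) / 30⌋ = ⌊3.667⌋ = 3 → row 3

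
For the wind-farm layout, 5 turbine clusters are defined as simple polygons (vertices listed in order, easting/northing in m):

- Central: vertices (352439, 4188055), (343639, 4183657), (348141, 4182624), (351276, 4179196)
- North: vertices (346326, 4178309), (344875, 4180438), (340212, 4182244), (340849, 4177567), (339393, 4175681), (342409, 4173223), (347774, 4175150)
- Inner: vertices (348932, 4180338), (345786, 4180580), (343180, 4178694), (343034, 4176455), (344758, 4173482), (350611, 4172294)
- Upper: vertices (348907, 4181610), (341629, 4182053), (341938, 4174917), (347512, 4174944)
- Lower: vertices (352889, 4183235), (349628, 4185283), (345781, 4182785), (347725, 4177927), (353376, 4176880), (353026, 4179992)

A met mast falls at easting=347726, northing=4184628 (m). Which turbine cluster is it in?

Cast a ray rightward from (347726, 4184628). For each polygon, the edges (by vertex number in listed order) whose endpoints lie on opposite sides of northing = 4184628, where each meets that height, and whether that is right or left of the point:
Central: 1–2 at easting≈345581.9 (left), 4–1 at easting≈351989.1 (right) → 1 crossing.
North: no edge straddles that height → 0 crossings.
Inner: no edge straddles that height → 0 crossings.
Upper: no edge straddles that height → 0 crossings.
Lower: 1–2 at easting≈350670.9 (right), 2–3 at easting≈348619.3 (right) → 2 crossings.
Only Central has an odd count, so the point is inside Central.

Central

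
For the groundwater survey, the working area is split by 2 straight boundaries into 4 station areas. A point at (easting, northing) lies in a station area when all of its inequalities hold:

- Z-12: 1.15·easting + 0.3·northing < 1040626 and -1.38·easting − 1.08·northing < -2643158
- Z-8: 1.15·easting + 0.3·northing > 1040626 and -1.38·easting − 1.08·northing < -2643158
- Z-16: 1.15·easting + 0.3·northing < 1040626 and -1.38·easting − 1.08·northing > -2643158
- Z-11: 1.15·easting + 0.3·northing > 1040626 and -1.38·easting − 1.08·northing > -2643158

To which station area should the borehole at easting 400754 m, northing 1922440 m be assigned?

1.15·400754 + 0.3·1922440 = 1037599.100, which is < 1040626
-1.38·400754 − 1.08·1922440 = -2629275.720, which is > -2643158
This sign pattern matches Z-16.

Z-16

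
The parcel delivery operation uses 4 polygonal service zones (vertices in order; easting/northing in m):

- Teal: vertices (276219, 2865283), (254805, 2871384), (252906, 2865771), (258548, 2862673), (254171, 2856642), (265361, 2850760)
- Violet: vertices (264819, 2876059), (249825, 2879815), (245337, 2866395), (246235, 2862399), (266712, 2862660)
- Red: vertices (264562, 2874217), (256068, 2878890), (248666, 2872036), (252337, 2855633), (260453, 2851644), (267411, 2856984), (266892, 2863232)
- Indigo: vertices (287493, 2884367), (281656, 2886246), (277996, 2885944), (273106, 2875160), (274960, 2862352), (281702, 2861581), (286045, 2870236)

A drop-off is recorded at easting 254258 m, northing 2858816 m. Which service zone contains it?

Cast a ray rightward from (254258, 2858816). For each polygon, the edges (by vertex number in listed order) whose endpoints lie on opposite sides of northing = 2858816, where each meets that height, and whether that is right or left of the point:
Teal: 4–5 at easting≈255748.8 (right), 6–1 at easting≈271384.0 (right) → 2 crossings.
Violet: no edge straddles that height → 0 crossings.
Red: 3–4 at easting≈251624.6 (left), 6–7 at easting≈267258.8 (right) → 1 crossing.
Indigo: no edge straddles that height → 0 crossings.
Only Red has an odd count, so the point is inside Red.

Red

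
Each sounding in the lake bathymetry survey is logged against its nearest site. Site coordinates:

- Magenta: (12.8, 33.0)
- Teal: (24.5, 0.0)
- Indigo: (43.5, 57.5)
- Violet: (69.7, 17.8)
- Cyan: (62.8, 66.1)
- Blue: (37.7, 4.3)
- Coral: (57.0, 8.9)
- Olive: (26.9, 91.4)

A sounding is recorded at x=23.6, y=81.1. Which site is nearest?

Olive

Squared distances to each site:
Magenta: 2430.250; Teal: 6578.020; Indigo: 952.970; Violet: 6132.100; Cyan: 1761.640; Blue: 6097.050; Coral: 6328.400; Olive: 116.980.
Minimum at Olive.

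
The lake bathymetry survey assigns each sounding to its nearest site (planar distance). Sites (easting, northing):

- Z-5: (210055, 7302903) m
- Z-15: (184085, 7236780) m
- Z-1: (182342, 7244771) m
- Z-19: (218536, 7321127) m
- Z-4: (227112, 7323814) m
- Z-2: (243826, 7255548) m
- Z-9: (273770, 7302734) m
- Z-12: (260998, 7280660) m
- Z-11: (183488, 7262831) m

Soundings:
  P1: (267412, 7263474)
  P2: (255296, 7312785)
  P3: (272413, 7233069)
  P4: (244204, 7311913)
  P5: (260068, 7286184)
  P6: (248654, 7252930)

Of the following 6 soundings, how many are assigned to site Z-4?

1

P1 → Z-12
P2 → Z-9
P3 → Z-2
P4 → Z-4
P5 → Z-12
P6 → Z-2
1 of the 6 goes to Z-4.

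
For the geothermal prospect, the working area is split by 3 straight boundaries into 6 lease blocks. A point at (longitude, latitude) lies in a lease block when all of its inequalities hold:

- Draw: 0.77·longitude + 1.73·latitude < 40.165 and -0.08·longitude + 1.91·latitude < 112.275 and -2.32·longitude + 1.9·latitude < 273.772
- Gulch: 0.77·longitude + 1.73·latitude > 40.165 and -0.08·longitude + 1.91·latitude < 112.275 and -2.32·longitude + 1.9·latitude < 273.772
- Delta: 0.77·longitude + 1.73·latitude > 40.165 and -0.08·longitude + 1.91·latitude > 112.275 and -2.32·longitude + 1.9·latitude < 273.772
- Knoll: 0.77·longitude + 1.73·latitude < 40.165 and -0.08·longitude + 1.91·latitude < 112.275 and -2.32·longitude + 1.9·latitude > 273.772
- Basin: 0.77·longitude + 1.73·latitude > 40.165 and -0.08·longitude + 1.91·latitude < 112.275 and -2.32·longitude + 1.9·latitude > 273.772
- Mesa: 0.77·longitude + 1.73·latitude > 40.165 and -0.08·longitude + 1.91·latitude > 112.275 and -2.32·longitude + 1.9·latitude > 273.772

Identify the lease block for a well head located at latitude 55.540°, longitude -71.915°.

Gulch

0.77·-71.915 + 1.73·55.540 = 40.710, which is > 40.165
-0.08·-71.915 + 1.91·55.540 = 111.835, which is < 112.275
-2.32·-71.915 + 1.9·55.540 = 272.369, which is < 273.772
This sign pattern matches Gulch.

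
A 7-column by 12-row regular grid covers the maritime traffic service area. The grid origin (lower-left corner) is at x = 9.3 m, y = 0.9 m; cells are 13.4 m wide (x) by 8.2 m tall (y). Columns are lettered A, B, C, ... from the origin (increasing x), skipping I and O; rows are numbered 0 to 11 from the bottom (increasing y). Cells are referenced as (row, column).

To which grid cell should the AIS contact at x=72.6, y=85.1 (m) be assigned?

(10, E)

Column index: ⌊(72.6 − 9.3) / 13.4⌋ = ⌊4.724⌋ = 4 → column E
Row offset from origin: ⌊(85.1 − 0.9) / 8.2⌋ = ⌊10.268⌋ = 10 → row 10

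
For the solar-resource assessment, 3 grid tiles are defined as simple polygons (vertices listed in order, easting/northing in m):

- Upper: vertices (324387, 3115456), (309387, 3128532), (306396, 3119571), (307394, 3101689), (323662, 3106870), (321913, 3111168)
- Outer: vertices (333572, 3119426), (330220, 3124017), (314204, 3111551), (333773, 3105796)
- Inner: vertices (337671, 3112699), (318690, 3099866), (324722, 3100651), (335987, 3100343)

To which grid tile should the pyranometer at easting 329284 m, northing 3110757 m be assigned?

Outer

Cast a ray rightward from (329284, 3110757). For each polygon, the edges (by vertex number in listed order) whose endpoints lie on opposite sides of northing = 3110757, where each meets that height, and whether that is right or left of the point:
Upper: 3–4 at easting≈306887.9 (left), 5–6 at easting≈322080.2 (left) → 0 crossings.
Outer: 3–4 at easting≈316903.9 (left), 4–1 at easting≈333699.8 (right) → 1 crossing.
Inner: 1–2 at easting≈334798.6 (right), 4–1 at easting≈337406.3 (right) → 2 crossings.
Only Outer has an odd count, so the point is inside Outer.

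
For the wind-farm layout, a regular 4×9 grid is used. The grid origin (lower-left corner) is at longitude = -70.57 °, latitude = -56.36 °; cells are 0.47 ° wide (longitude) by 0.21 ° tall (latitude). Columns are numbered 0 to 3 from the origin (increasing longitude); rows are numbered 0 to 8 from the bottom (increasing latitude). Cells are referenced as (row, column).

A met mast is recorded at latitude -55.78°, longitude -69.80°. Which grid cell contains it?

(2, 1)

Column index: ⌊(-69.80 − -70.57) / 0.47⌋ = ⌊1.638⌋ = 1
Row offset from origin: ⌊(-55.78 − -56.36) / 0.21⌋ = ⌊2.762⌋ = 2 → row 2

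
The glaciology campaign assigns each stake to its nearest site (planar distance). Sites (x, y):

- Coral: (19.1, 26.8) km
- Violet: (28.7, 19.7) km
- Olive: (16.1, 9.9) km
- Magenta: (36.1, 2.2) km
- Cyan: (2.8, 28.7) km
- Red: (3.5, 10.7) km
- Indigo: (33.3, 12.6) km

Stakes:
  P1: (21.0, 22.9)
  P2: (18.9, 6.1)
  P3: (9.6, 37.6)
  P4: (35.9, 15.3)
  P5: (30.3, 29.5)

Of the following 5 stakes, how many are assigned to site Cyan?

1

P1 → Coral
P2 → Olive
P3 → Cyan
P4 → Indigo
P5 → Violet
1 of the 5 goes to Cyan.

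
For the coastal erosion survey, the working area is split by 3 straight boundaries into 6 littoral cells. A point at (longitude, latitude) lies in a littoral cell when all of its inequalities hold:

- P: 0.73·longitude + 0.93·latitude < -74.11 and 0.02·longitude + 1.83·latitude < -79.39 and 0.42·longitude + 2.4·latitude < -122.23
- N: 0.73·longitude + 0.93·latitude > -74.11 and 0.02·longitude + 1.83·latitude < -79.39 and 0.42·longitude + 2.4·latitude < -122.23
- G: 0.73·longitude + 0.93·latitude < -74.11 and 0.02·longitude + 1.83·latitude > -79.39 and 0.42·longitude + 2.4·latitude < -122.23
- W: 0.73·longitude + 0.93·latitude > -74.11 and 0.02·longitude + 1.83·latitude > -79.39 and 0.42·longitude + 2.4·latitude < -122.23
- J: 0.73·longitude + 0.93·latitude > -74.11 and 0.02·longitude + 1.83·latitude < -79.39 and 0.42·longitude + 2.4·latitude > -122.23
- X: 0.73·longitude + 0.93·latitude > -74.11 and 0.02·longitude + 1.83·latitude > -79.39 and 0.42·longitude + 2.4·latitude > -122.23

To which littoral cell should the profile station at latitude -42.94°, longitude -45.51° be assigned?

0.73·-45.51 + 0.93·-42.94 = -73.156, which is > -74.11
0.02·-45.51 + 1.83·-42.94 = -79.490, which is < -79.39
0.42·-45.51 + 2.4·-42.94 = -122.170, which is > -122.23
This sign pattern matches J.

J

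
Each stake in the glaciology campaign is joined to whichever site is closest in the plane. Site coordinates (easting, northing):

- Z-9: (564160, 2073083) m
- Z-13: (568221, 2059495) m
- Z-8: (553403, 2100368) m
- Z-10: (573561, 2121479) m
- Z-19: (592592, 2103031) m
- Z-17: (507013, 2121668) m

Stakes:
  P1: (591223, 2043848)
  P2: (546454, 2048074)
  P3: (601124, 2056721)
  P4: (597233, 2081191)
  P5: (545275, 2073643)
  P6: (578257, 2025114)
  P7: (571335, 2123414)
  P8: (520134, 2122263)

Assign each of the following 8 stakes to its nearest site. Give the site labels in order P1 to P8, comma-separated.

Z-13, Z-13, Z-13, Z-19, Z-9, Z-13, Z-10, Z-17

P1 → Z-13 (d²=773920613.00)
P2 → Z-13 (d²=604241530.00)
P3 → Z-13 (d²=1090302485.00)
P4 → Z-19 (d²=498524481.00)
P5 → Z-9 (d²=356956825.00)
P6 → Z-13 (d²=1282774457.00)
P7 → Z-10 (d²=8699301.00)
P8 → Z-17 (d²=172514666.00)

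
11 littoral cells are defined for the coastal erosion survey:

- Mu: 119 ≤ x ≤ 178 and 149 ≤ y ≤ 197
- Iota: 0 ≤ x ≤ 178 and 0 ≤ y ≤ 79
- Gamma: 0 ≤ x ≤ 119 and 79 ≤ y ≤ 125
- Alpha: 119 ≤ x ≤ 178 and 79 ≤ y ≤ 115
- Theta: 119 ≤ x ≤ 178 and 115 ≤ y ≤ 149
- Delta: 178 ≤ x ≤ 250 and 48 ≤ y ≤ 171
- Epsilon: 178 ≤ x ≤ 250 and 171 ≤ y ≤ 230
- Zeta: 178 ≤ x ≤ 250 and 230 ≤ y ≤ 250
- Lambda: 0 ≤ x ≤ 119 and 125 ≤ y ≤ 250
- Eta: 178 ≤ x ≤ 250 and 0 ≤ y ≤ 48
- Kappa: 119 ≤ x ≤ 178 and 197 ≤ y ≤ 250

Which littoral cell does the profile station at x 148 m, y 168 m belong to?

The point has x = 148 and y = 168.
Only Mu satisfies 119 ≤ x ≤ 178 and 149 ≤ y ≤ 197.

Mu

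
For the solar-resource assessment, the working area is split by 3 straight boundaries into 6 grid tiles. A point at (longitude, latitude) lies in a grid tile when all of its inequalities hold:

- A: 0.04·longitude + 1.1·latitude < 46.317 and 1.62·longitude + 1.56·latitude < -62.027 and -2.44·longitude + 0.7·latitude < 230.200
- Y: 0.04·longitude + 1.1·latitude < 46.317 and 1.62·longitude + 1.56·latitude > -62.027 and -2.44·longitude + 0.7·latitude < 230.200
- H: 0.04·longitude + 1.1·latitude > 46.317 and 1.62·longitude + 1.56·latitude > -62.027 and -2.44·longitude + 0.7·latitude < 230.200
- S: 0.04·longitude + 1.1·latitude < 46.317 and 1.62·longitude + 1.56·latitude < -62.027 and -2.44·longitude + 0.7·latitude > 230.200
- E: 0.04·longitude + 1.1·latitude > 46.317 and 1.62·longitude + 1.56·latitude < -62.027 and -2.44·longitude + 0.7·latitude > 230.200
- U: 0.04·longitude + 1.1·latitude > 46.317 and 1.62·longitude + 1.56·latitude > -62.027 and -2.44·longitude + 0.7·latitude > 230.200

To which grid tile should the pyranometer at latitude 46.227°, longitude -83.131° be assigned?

0.04·-83.131 + 1.1·46.227 = 47.524, which is > 46.317
1.62·-83.131 + 1.56·46.227 = -62.558, which is < -62.027
-2.44·-83.131 + 0.7·46.227 = 235.199, which is > 230.200
This sign pattern matches E.

E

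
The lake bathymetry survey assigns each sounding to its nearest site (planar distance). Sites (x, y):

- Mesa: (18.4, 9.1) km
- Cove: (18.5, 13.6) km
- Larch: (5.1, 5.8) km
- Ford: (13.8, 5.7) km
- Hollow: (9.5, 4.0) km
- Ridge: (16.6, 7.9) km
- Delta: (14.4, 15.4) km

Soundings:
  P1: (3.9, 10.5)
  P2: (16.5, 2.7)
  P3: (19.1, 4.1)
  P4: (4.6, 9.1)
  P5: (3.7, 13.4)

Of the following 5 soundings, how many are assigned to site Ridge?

1

P1 → Larch
P2 → Ford
P3 → Ridge
P4 → Larch
P5 → Larch
1 of the 5 goes to Ridge.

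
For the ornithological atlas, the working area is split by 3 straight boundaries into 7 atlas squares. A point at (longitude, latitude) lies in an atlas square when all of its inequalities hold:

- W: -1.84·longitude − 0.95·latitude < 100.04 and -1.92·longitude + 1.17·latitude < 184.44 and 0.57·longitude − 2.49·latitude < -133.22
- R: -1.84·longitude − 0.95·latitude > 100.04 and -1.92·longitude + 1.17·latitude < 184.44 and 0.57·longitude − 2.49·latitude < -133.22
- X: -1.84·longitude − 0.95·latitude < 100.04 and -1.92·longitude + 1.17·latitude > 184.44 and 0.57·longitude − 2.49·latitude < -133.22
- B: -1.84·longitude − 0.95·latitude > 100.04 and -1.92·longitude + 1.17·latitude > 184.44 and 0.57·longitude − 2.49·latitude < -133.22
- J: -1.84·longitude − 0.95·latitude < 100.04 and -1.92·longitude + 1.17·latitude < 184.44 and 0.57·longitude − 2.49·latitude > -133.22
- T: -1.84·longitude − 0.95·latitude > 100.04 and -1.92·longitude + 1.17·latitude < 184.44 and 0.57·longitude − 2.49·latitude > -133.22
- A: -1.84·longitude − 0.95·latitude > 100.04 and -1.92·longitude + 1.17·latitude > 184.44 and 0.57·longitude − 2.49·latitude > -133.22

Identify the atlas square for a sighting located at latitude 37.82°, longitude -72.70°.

-1.84·-72.70 − 0.95·37.82 = 97.839, which is < 100.04
-1.92·-72.70 + 1.17·37.82 = 183.833, which is < 184.44
0.57·-72.70 − 2.49·37.82 = -135.611, which is < -133.22
This sign pattern matches W.

W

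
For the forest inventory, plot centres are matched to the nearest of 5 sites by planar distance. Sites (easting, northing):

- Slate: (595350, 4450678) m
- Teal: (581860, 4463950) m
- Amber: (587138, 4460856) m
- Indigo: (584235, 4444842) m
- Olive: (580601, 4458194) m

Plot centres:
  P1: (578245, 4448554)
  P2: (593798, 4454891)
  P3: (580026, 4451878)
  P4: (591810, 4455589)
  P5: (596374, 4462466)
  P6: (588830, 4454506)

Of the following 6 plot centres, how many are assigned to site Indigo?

P1 → Indigo
P2 → Slate
P3 → Olive
P4 → Slate
P5 → Amber
P6 → Amber
1 of the 6 goes to Indigo.

1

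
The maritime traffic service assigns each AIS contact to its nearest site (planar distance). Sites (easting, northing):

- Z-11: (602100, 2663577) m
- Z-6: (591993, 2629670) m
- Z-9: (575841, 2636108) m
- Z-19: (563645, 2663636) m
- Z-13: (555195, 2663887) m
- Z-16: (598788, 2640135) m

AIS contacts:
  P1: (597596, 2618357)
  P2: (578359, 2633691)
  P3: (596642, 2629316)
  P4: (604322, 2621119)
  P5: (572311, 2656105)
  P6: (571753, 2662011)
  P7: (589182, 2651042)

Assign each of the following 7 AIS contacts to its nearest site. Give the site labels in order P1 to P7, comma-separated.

P1 → Z-6 (d²=159377578.00)
P2 → Z-9 (d²=12182213.00)
P3 → Z-6 (d²=21738517.00)
P4 → Z-6 (d²=225123842.00)
P5 → Z-19 (d²=131815517.00)
P6 → Z-19 (d²=68380289.00)
P7 → Z-16 (d²=211237885.00)

Z-6, Z-9, Z-6, Z-6, Z-19, Z-19, Z-16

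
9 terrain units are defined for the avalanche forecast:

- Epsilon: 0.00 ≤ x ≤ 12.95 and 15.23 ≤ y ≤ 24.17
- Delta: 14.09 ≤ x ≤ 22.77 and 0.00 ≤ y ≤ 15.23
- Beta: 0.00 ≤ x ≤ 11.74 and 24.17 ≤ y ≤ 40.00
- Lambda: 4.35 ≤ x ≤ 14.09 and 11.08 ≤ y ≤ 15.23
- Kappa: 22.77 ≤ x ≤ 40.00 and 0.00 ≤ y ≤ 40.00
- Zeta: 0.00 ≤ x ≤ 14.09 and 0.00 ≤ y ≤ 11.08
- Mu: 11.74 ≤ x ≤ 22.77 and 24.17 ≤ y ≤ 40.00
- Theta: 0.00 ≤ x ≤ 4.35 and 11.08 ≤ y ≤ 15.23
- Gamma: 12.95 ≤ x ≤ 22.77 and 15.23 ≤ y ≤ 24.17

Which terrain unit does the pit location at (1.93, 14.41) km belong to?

Theta

The point has x = 1.93 and y = 14.41.
Only Theta satisfies 0.00 ≤ x ≤ 4.35 and 11.08 ≤ y ≤ 15.23.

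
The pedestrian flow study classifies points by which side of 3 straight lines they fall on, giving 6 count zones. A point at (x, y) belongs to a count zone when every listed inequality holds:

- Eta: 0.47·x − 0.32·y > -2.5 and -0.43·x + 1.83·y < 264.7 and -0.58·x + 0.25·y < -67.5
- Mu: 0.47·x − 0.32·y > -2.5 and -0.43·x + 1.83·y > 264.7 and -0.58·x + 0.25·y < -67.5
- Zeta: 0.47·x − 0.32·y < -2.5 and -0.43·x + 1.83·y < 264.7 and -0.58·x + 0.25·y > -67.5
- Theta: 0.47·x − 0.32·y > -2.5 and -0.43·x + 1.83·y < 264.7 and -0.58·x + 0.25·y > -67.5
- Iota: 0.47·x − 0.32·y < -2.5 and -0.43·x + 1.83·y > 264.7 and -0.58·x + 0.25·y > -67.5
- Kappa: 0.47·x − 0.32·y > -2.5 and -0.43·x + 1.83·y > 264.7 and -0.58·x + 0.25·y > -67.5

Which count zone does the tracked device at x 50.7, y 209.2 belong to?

Iota

0.47·50.7 − 0.32·209.2 = -43.115, which is < -2.5
-0.43·50.7 + 1.83·209.2 = 361.035, which is > 264.7
-0.58·50.7 + 0.25·209.2 = 22.894, which is > -67.5
This sign pattern matches Iota.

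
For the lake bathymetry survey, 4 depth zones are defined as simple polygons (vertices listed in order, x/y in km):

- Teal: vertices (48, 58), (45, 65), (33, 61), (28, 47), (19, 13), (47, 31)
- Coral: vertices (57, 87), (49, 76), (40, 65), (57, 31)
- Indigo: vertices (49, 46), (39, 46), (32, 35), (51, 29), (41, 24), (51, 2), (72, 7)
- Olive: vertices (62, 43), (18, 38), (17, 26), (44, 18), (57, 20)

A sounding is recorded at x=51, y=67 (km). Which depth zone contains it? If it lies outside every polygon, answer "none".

Cast a ray rightward from (51, 67). For each polygon, the edges (by vertex number in listed order) whose endpoints lie on opposite sides of y = 67, where each meets that height, and whether that is right or left of the point:
Teal: no edge straddles that height → 0 crossings.
Coral: 2–3 at x≈41.6 (left), 4–1 at x≈57.0 (right) → 1 crossing.
Indigo: no edge straddles that height → 0 crossings.
Olive: no edge straddles that height → 0 crossings.
Only Coral has an odd count, so the point is inside Coral.

Coral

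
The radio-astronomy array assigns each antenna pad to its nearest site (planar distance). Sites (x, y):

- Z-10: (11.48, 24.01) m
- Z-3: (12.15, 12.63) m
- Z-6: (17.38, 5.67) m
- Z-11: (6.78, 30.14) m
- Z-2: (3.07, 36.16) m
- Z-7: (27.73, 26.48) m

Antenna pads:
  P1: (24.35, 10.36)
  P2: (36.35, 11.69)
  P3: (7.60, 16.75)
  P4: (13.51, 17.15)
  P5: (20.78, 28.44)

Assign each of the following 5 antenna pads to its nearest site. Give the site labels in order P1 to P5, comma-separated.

Z-6, Z-7, Z-3, Z-3, Z-7

P1 → Z-6 (d²=70.58)
P2 → Z-7 (d²=293.05)
P3 → Z-3 (d²=37.68)
P4 → Z-3 (d²=22.28)
P5 → Z-7 (d²=52.14)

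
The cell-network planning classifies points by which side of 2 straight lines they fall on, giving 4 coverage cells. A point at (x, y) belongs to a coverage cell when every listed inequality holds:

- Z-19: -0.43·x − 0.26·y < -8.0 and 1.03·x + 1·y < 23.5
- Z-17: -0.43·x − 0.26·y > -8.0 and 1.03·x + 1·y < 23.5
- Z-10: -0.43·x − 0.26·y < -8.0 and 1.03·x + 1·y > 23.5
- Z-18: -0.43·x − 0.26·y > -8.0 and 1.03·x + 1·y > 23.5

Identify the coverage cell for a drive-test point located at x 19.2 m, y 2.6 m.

Z-19

-0.43·19.2 − 0.26·2.6 = -8.932, which is < -8.0
1.03·19.2 + 1·2.6 = 22.376, which is < 23.5
This sign pattern matches Z-19.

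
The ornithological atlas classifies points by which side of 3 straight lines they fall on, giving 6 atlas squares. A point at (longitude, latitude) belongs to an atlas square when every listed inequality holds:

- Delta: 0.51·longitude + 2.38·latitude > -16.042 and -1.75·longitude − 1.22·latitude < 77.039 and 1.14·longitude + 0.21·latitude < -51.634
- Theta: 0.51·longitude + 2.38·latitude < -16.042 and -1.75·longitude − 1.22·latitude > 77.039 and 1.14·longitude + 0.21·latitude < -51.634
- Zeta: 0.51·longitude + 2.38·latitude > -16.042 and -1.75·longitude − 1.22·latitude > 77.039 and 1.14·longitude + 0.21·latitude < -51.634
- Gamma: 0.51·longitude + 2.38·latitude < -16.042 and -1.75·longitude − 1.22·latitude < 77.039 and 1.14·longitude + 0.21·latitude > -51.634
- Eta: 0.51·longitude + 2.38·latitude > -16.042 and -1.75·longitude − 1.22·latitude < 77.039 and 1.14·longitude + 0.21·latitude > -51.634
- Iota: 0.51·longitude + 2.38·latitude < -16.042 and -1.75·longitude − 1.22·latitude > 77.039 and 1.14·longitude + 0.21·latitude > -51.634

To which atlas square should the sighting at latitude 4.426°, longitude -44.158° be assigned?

0.51·-44.158 + 2.38·4.426 = -11.987, which is > -16.042
-1.75·-44.158 − 1.22·4.426 = 71.877, which is < 77.039
1.14·-44.158 + 0.21·4.426 = -49.411, which is > -51.634
This sign pattern matches Eta.

Eta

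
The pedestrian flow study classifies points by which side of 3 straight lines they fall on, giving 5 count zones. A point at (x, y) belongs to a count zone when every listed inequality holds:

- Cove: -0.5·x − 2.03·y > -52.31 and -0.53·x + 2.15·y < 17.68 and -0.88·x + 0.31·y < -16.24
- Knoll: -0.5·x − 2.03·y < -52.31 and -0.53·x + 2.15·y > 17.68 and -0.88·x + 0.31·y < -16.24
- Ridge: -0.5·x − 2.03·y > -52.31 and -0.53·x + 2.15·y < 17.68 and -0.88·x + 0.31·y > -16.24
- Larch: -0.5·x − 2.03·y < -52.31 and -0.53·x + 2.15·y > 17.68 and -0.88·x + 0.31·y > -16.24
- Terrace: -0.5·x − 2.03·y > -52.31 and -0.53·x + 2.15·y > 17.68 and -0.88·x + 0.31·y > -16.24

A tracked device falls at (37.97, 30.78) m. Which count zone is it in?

Knoll

-0.5·37.97 − 2.03·30.78 = -81.468, which is < -52.31
-0.53·37.97 + 2.15·30.78 = 46.053, which is > 17.68
-0.88·37.97 + 0.31·30.78 = -23.872, which is < -16.24
This sign pattern matches Knoll.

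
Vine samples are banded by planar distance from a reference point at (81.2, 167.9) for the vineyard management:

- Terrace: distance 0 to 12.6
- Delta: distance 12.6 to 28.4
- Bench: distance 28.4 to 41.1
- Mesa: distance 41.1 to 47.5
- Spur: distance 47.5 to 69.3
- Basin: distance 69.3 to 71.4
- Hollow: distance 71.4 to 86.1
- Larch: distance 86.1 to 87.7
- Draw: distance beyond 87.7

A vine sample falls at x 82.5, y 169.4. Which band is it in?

Terrace

Distance = √((82.5−81.2)² + (169.4−167.9)²) = √(1.690 + 2.250) = 1.985.
0 ≤ 1.985 < 12.6 → Terrace.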